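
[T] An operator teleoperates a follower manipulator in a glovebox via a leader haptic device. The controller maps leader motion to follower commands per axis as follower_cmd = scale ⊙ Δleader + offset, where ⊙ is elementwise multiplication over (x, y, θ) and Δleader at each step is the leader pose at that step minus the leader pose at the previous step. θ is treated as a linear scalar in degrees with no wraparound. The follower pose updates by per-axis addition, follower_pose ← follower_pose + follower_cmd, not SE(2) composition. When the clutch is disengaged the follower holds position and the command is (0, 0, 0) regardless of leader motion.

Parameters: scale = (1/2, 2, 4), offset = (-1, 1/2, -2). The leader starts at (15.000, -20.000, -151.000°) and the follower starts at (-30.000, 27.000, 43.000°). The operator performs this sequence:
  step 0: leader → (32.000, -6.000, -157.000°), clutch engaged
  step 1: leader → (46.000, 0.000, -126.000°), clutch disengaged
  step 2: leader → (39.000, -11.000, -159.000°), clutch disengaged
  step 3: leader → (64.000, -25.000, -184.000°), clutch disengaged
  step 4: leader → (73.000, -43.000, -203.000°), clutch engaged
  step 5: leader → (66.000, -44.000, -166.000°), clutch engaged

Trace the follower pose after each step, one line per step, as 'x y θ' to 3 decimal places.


step 0: Δleader=(17.000, 14.000, -6.000°), engaged; cmd=(7.500, 28.500, -26.000°) → follower=(-22.500, 55.500, 17.000°)
step 1: Δleader=(14.000, 6.000, 31.000°), disengaged; cmd=(0,0,0) → follower holds at (-22.500, 55.500, 17.000°)
step 2: Δleader=(-7.000, -11.000, -33.000°), disengaged; cmd=(0,0,0) → follower holds at (-22.500, 55.500, 17.000°)
step 3: Δleader=(25.000, -14.000, -25.000°), disengaged; cmd=(0,0,0) → follower holds at (-22.500, 55.500, 17.000°)
step 4: Δleader=(9.000, -18.000, -19.000°), engaged; cmd=(3.500, -35.500, -78.000°) → follower=(-19.000, 20.000, -61.000°)
step 5: Δleader=(-7.000, -1.000, 37.000°), engaged; cmd=(-4.500, -1.500, 146.000°) → follower=(-23.500, 18.500, 85.000°)

-22.500 55.500 17.000
-22.500 55.500 17.000
-22.500 55.500 17.000
-22.500 55.500 17.000
-19.000 20.000 -61.000
-23.500 18.500 85.000


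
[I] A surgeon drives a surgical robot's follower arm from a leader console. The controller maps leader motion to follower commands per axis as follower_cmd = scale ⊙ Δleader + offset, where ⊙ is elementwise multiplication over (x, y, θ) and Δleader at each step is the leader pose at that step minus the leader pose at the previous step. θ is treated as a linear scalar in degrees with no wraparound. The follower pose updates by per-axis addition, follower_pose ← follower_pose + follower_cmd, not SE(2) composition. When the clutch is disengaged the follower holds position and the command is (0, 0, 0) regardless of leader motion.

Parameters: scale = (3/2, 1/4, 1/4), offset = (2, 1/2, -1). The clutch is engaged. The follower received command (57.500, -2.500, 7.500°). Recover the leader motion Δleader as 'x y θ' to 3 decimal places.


axis x: (57.500 − 2) / (3/2) = 37.000
axis y: (-2.500 − 1/2) / (1/4) = -12.000
axis θ: (7.500 − -1) / (1/4) = 34.000

37.000 -12.000 34.000


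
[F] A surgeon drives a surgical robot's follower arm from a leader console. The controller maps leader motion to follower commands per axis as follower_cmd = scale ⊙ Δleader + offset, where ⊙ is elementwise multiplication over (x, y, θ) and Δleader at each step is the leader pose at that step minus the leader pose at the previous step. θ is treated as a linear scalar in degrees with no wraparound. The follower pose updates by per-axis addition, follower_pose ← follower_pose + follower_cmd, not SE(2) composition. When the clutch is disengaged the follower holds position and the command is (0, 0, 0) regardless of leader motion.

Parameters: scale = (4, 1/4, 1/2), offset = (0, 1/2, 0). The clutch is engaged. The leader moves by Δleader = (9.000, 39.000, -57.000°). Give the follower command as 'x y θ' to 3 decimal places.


36.000 10.250 -28.500

axis x: 4·9.000 + 0 = 36.000
axis y: 1/4·39.000 + 1/2 = 10.250
axis θ: 1/2·-57.000 + 0 = -28.500


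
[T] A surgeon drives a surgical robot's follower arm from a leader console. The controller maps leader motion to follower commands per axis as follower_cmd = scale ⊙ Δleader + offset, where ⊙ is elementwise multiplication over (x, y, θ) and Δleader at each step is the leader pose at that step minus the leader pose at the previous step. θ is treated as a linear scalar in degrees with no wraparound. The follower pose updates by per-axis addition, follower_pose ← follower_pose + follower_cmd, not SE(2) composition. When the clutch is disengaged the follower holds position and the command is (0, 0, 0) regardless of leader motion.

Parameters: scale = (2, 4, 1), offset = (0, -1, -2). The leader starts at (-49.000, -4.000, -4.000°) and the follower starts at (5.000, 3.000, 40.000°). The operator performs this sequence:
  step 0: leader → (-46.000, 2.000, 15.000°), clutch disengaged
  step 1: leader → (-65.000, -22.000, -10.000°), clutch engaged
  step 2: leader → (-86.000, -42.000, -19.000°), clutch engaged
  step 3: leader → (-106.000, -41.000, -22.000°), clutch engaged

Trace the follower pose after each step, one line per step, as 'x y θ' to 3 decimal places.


5.000 3.000 40.000
-33.000 -94.000 13.000
-75.000 -175.000 2.000
-115.000 -172.000 -3.000

step 0: Δleader=(3.000, 6.000, 19.000°), disengaged; cmd=(0,0,0) → follower holds at (5.000, 3.000, 40.000°)
step 1: Δleader=(-19.000, -24.000, -25.000°), engaged; cmd=(-38.000, -97.000, -27.000°) → follower=(-33.000, -94.000, 13.000°)
step 2: Δleader=(-21.000, -20.000, -9.000°), engaged; cmd=(-42.000, -81.000, -11.000°) → follower=(-75.000, -175.000, 2.000°)
step 3: Δleader=(-20.000, 1.000, -3.000°), engaged; cmd=(-40.000, 3.000, -5.000°) → follower=(-115.000, -172.000, -3.000°)


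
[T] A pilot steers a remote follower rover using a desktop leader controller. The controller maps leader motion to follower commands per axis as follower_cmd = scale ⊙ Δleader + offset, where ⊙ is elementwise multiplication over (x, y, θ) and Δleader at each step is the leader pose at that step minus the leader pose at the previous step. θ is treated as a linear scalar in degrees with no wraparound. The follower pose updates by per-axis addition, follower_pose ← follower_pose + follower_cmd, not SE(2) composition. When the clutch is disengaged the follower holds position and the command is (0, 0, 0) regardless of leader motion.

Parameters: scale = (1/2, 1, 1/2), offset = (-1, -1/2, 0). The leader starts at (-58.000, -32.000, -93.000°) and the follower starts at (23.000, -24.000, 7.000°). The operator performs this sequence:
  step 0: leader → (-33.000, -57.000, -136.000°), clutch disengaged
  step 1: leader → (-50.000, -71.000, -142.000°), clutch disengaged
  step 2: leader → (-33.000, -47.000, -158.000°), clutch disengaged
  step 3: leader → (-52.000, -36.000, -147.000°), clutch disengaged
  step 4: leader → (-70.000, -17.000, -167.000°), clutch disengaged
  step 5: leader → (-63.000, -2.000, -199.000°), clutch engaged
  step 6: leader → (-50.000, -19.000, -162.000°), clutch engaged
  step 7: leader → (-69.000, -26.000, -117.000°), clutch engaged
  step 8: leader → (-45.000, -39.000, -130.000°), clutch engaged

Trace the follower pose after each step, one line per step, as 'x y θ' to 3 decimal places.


23.000 -24.000 7.000
23.000 -24.000 7.000
23.000 -24.000 7.000
23.000 -24.000 7.000
23.000 -24.000 7.000
25.500 -9.500 -9.000
31.000 -27.000 9.500
20.500 -34.500 32.000
31.500 -48.000 25.500

step 0: Δleader=(25.000, -25.000, -43.000°), disengaged; cmd=(0,0,0) → follower holds at (23.000, -24.000, 7.000°)
step 1: Δleader=(-17.000, -14.000, -6.000°), disengaged; cmd=(0,0,0) → follower holds at (23.000, -24.000, 7.000°)
step 2: Δleader=(17.000, 24.000, -16.000°), disengaged; cmd=(0,0,0) → follower holds at (23.000, -24.000, 7.000°)
step 3: Δleader=(-19.000, 11.000, 11.000°), disengaged; cmd=(0,0,0) → follower holds at (23.000, -24.000, 7.000°)
step 4: Δleader=(-18.000, 19.000, -20.000°), disengaged; cmd=(0,0,0) → follower holds at (23.000, -24.000, 7.000°)
step 5: Δleader=(7.000, 15.000, -32.000°), engaged; cmd=(2.500, 14.500, -16.000°) → follower=(25.500, -9.500, -9.000°)
step 6: Δleader=(13.000, -17.000, 37.000°), engaged; cmd=(5.500, -17.500, 18.500°) → follower=(31.000, -27.000, 9.500°)
step 7: Δleader=(-19.000, -7.000, 45.000°), engaged; cmd=(-10.500, -7.500, 22.500°) → follower=(20.500, -34.500, 32.000°)
step 8: Δleader=(24.000, -13.000, -13.000°), engaged; cmd=(11.000, -13.500, -6.500°) → follower=(31.500, -48.000, 25.500°)


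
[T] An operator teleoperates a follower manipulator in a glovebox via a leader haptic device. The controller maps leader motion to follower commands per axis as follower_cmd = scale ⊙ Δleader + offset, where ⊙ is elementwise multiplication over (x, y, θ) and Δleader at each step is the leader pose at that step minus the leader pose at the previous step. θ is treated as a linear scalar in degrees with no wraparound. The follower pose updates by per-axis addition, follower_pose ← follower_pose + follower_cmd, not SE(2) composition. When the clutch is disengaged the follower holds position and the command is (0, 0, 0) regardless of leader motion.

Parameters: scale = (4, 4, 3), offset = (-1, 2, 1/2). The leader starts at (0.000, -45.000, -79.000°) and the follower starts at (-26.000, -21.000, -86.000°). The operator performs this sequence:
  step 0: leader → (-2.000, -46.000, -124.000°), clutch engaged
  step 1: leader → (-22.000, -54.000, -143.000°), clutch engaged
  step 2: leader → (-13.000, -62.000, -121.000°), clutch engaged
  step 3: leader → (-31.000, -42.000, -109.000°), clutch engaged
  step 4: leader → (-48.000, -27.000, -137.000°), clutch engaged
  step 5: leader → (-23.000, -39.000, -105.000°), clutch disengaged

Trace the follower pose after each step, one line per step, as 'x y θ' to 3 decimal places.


step 0: Δleader=(-2.000, -1.000, -45.000°), engaged; cmd=(-9.000, -2.000, -134.500°) → follower=(-35.000, -23.000, -220.500°)
step 1: Δleader=(-20.000, -8.000, -19.000°), engaged; cmd=(-81.000, -30.000, -56.500°) → follower=(-116.000, -53.000, -277.000°)
step 2: Δleader=(9.000, -8.000, 22.000°), engaged; cmd=(35.000, -30.000, 66.500°) → follower=(-81.000, -83.000, -210.500°)
step 3: Δleader=(-18.000, 20.000, 12.000°), engaged; cmd=(-73.000, 82.000, 36.500°) → follower=(-154.000, -1.000, -174.000°)
step 4: Δleader=(-17.000, 15.000, -28.000°), engaged; cmd=(-69.000, 62.000, -83.500°) → follower=(-223.000, 61.000, -257.500°)
step 5: Δleader=(25.000, -12.000, 32.000°), disengaged; cmd=(0,0,0) → follower holds at (-223.000, 61.000, -257.500°)

-35.000 -23.000 -220.500
-116.000 -53.000 -277.000
-81.000 -83.000 -210.500
-154.000 -1.000 -174.000
-223.000 61.000 -257.500
-223.000 61.000 -257.500


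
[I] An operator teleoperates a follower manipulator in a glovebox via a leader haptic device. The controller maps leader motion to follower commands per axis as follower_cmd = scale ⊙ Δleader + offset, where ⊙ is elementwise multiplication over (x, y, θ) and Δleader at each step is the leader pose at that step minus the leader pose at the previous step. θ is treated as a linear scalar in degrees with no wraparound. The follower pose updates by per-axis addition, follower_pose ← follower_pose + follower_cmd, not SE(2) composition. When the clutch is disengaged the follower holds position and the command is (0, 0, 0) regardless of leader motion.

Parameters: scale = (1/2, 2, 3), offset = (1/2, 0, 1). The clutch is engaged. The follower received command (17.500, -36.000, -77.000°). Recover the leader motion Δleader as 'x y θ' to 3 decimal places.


axis x: (17.500 − 1/2) / (1/2) = 34.000
axis y: (-36.000 − 0) / (2) = -18.000
axis θ: (-77.000 − 1) / (3) = -26.000

34.000 -18.000 -26.000


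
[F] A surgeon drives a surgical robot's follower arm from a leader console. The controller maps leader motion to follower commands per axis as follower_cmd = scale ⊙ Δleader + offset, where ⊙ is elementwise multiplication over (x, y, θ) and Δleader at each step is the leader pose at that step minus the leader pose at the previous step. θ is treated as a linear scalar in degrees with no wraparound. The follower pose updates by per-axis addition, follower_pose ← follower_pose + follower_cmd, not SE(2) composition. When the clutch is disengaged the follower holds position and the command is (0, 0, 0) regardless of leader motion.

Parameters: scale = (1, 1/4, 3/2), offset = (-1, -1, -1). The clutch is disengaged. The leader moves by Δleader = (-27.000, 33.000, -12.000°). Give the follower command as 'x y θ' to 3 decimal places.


clutch disengaged → follower holds; cmd = (0, 0, 0)

0.000 0.000 0.000


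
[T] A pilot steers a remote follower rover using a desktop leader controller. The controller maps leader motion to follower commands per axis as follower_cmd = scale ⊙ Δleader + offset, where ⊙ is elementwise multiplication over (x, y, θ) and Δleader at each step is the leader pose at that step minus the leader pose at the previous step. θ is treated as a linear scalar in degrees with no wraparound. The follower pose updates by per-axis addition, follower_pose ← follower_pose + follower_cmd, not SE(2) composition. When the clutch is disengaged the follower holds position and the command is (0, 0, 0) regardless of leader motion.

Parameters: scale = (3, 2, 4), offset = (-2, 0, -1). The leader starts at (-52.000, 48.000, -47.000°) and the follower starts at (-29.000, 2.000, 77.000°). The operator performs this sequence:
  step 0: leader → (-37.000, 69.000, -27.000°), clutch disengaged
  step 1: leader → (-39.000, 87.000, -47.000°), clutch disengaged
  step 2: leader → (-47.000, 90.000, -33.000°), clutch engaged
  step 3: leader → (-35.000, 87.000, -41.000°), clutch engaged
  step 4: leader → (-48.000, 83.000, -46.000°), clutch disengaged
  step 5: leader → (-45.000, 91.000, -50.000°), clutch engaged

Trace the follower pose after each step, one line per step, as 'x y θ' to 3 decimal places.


-29.000 2.000 77.000
-29.000 2.000 77.000
-55.000 8.000 132.000
-21.000 2.000 99.000
-21.000 2.000 99.000
-14.000 18.000 82.000

step 0: Δleader=(15.000, 21.000, 20.000°), disengaged; cmd=(0,0,0) → follower holds at (-29.000, 2.000, 77.000°)
step 1: Δleader=(-2.000, 18.000, -20.000°), disengaged; cmd=(0,0,0) → follower holds at (-29.000, 2.000, 77.000°)
step 2: Δleader=(-8.000, 3.000, 14.000°), engaged; cmd=(-26.000, 6.000, 55.000°) → follower=(-55.000, 8.000, 132.000°)
step 3: Δleader=(12.000, -3.000, -8.000°), engaged; cmd=(34.000, -6.000, -33.000°) → follower=(-21.000, 2.000, 99.000°)
step 4: Δleader=(-13.000, -4.000, -5.000°), disengaged; cmd=(0,0,0) → follower holds at (-21.000, 2.000, 99.000°)
step 5: Δleader=(3.000, 8.000, -4.000°), engaged; cmd=(7.000, 16.000, -17.000°) → follower=(-14.000, 18.000, 82.000°)


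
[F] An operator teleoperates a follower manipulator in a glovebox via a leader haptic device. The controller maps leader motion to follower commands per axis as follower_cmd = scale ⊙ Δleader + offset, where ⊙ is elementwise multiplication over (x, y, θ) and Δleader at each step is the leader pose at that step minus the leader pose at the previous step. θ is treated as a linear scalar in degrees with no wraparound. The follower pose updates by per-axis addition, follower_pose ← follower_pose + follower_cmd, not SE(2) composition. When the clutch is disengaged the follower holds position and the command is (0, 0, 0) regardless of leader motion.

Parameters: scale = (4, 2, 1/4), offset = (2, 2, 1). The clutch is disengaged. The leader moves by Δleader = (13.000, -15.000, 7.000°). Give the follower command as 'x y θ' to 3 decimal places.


clutch disengaged → follower holds; cmd = (0, 0, 0)

0.000 0.000 0.000


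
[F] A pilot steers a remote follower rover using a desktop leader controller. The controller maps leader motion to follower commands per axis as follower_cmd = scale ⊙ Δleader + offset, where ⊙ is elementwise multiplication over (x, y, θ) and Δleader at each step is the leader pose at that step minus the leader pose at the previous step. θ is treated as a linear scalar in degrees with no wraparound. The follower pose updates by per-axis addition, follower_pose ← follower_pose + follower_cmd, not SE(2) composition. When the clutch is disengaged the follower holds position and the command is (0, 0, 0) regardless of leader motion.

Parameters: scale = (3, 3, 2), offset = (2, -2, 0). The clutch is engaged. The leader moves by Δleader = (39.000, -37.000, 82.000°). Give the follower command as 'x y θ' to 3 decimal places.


axis x: 3·39.000 + 2 = 119.000
axis y: 3·-37.000 + -2 = -113.000
axis θ: 2·82.000 + 0 = 164.000

119.000 -113.000 164.000


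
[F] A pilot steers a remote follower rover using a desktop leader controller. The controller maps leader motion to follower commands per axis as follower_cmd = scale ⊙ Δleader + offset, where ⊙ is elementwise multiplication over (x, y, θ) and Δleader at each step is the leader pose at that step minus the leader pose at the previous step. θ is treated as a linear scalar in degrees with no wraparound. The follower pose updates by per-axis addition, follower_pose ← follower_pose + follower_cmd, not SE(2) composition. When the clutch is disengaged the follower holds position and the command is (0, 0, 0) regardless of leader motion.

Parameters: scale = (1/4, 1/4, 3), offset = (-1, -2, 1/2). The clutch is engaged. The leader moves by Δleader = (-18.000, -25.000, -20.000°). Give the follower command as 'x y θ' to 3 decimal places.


-5.500 -8.250 -59.500

axis x: 1/4·-18.000 + -1 = -5.500
axis y: 1/4·-25.000 + -2 = -8.250
axis θ: 3·-20.000 + 1/2 = -59.500


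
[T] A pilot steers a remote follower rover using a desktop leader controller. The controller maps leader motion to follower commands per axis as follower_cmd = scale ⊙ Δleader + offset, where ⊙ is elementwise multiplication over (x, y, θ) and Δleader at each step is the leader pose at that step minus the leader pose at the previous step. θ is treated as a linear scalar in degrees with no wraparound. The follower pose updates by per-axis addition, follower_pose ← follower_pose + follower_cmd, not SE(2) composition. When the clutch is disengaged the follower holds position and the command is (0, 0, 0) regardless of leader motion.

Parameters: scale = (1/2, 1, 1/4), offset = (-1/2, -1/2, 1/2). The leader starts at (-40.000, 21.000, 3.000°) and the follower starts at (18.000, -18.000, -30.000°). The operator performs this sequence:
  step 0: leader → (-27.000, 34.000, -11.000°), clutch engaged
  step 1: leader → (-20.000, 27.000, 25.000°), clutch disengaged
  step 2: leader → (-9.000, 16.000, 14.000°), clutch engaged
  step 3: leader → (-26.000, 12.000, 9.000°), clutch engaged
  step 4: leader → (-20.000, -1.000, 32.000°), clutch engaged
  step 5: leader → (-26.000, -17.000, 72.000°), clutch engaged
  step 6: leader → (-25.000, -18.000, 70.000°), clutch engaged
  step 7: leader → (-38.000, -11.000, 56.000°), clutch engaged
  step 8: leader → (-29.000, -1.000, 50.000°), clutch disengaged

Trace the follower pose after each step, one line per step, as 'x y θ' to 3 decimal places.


24.000 -5.500 -33.000
24.000 -5.500 -33.000
29.000 -17.000 -35.250
20.000 -21.500 -36.000
22.500 -35.000 -29.750
19.000 -51.500 -19.250
19.000 -53.000 -19.250
12.000 -46.500 -22.250
12.000 -46.500 -22.250

step 0: Δleader=(13.000, 13.000, -14.000°), engaged; cmd=(6.000, 12.500, -3.000°) → follower=(24.000, -5.500, -33.000°)
step 1: Δleader=(7.000, -7.000, 36.000°), disengaged; cmd=(0,0,0) → follower holds at (24.000, -5.500, -33.000°)
step 2: Δleader=(11.000, -11.000, -11.000°), engaged; cmd=(5.000, -11.500, -2.250°) → follower=(29.000, -17.000, -35.250°)
step 3: Δleader=(-17.000, -4.000, -5.000°), engaged; cmd=(-9.000, -4.500, -0.750°) → follower=(20.000, -21.500, -36.000°)
step 4: Δleader=(6.000, -13.000, 23.000°), engaged; cmd=(2.500, -13.500, 6.250°) → follower=(22.500, -35.000, -29.750°)
step 5: Δleader=(-6.000, -16.000, 40.000°), engaged; cmd=(-3.500, -16.500, 10.500°) → follower=(19.000, -51.500, -19.250°)
step 6: Δleader=(1.000, -1.000, -2.000°), engaged; cmd=(0.000, -1.500, 0.000°) → follower=(19.000, -53.000, -19.250°)
step 7: Δleader=(-13.000, 7.000, -14.000°), engaged; cmd=(-7.000, 6.500, -3.000°) → follower=(12.000, -46.500, -22.250°)
step 8: Δleader=(9.000, 10.000, -6.000°), disengaged; cmd=(0,0,0) → follower holds at (12.000, -46.500, -22.250°)


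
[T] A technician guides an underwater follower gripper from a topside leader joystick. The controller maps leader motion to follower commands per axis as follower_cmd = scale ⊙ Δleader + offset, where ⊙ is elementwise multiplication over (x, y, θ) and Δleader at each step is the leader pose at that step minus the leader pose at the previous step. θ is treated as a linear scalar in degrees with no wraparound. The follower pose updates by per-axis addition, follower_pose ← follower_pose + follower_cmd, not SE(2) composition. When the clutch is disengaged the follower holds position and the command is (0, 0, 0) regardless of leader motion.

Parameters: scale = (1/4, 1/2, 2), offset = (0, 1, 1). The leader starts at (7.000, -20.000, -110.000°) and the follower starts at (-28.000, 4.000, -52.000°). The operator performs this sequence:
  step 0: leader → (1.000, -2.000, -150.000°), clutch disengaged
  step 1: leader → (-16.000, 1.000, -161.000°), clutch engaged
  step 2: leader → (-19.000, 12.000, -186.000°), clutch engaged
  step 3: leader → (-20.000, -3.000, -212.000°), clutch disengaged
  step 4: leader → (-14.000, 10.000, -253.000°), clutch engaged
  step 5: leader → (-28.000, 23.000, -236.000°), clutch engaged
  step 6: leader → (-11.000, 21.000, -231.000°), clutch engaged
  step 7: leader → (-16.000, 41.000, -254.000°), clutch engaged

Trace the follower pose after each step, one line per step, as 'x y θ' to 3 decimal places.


step 0: Δleader=(-6.000, 18.000, -40.000°), disengaged; cmd=(0,0,0) → follower holds at (-28.000, 4.000, -52.000°)
step 1: Δleader=(-17.000, 3.000, -11.000°), engaged; cmd=(-4.250, 2.500, -21.000°) → follower=(-32.250, 6.500, -73.000°)
step 2: Δleader=(-3.000, 11.000, -25.000°), engaged; cmd=(-0.750, 6.500, -49.000°) → follower=(-33.000, 13.000, -122.000°)
step 3: Δleader=(-1.000, -15.000, -26.000°), disengaged; cmd=(0,0,0) → follower holds at (-33.000, 13.000, -122.000°)
step 4: Δleader=(6.000, 13.000, -41.000°), engaged; cmd=(1.500, 7.500, -81.000°) → follower=(-31.500, 20.500, -203.000°)
step 5: Δleader=(-14.000, 13.000, 17.000°), engaged; cmd=(-3.500, 7.500, 35.000°) → follower=(-35.000, 28.000, -168.000°)
step 6: Δleader=(17.000, -2.000, 5.000°), engaged; cmd=(4.250, 0.000, 11.000°) → follower=(-30.750, 28.000, -157.000°)
step 7: Δleader=(-5.000, 20.000, -23.000°), engaged; cmd=(-1.250, 11.000, -45.000°) → follower=(-32.000, 39.000, -202.000°)

-28.000 4.000 -52.000
-32.250 6.500 -73.000
-33.000 13.000 -122.000
-33.000 13.000 -122.000
-31.500 20.500 -203.000
-35.000 28.000 -168.000
-30.750 28.000 -157.000
-32.000 39.000 -202.000


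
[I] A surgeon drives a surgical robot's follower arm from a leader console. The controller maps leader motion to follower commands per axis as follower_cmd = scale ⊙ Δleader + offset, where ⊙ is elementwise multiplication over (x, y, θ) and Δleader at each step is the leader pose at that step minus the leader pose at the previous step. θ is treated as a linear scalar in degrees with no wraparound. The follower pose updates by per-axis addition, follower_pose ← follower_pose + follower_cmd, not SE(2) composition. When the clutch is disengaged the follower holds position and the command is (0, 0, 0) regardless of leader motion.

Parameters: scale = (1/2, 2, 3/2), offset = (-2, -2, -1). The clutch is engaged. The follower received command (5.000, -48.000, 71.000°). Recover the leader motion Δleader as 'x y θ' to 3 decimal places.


axis x: (5.000 − -2) / (1/2) = 14.000
axis y: (-48.000 − -2) / (2) = -23.000
axis θ: (71.000 − -1) / (3/2) = 48.000

14.000 -23.000 48.000


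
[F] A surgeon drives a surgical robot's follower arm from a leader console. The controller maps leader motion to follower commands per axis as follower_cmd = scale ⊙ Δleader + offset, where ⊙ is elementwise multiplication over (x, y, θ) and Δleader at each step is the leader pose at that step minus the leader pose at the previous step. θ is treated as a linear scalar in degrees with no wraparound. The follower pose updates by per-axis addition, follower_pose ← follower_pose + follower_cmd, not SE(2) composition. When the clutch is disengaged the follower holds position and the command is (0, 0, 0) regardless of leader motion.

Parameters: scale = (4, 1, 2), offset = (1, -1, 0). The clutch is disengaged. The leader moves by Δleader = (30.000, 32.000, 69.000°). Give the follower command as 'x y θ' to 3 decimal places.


0.000 0.000 0.000

clutch disengaged → follower holds; cmd = (0, 0, 0)


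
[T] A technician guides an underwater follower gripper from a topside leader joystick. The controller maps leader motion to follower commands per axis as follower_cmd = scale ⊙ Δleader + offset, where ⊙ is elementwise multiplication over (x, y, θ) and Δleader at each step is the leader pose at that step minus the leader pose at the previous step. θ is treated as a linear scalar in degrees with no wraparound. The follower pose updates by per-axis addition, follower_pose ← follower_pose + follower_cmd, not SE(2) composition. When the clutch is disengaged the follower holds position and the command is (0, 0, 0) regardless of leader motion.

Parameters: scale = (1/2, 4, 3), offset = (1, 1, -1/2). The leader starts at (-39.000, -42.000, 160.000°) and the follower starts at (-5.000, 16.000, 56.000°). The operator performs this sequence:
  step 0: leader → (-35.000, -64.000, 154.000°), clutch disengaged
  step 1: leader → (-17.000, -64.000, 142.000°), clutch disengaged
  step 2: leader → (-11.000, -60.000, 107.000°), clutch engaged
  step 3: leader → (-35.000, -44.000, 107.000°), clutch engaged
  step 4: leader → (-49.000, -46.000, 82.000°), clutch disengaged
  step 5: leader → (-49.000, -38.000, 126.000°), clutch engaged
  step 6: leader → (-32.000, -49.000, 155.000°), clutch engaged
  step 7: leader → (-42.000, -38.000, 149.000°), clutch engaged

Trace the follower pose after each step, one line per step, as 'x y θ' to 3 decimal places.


-5.000 16.000 56.000
-5.000 16.000 56.000
-1.000 33.000 -49.500
-12.000 98.000 -50.000
-12.000 98.000 -50.000
-11.000 131.000 81.500
-1.500 88.000 168.000
-5.500 133.000 149.500

step 0: Δleader=(4.000, -22.000, -6.000°), disengaged; cmd=(0,0,0) → follower holds at (-5.000, 16.000, 56.000°)
step 1: Δleader=(18.000, 0.000, -12.000°), disengaged; cmd=(0,0,0) → follower holds at (-5.000, 16.000, 56.000°)
step 2: Δleader=(6.000, 4.000, -35.000°), engaged; cmd=(4.000, 17.000, -105.500°) → follower=(-1.000, 33.000, -49.500°)
step 3: Δleader=(-24.000, 16.000, 0.000°), engaged; cmd=(-11.000, 65.000, -0.500°) → follower=(-12.000, 98.000, -50.000°)
step 4: Δleader=(-14.000, -2.000, -25.000°), disengaged; cmd=(0,0,0) → follower holds at (-12.000, 98.000, -50.000°)
step 5: Δleader=(0.000, 8.000, 44.000°), engaged; cmd=(1.000, 33.000, 131.500°) → follower=(-11.000, 131.000, 81.500°)
step 6: Δleader=(17.000, -11.000, 29.000°), engaged; cmd=(9.500, -43.000, 86.500°) → follower=(-1.500, 88.000, 168.000°)
step 7: Δleader=(-10.000, 11.000, -6.000°), engaged; cmd=(-4.000, 45.000, -18.500°) → follower=(-5.500, 133.000, 149.500°)


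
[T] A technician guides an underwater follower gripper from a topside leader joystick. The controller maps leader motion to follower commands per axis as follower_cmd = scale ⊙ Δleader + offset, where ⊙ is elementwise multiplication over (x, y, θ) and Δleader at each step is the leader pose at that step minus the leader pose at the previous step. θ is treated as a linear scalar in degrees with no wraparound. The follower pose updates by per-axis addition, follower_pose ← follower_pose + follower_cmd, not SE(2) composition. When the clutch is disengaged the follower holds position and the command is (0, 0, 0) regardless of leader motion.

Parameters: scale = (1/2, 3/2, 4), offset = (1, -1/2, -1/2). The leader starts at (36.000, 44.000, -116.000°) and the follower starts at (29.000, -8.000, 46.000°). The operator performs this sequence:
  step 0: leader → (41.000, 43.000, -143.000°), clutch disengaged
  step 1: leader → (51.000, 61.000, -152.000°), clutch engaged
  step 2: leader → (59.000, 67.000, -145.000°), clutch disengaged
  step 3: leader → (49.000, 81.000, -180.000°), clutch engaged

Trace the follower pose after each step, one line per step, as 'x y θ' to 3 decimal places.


step 0: Δleader=(5.000, -1.000, -27.000°), disengaged; cmd=(0,0,0) → follower holds at (29.000, -8.000, 46.000°)
step 1: Δleader=(10.000, 18.000, -9.000°), engaged; cmd=(6.000, 26.500, -36.500°) → follower=(35.000, 18.500, 9.500°)
step 2: Δleader=(8.000, 6.000, 7.000°), disengaged; cmd=(0,0,0) → follower holds at (35.000, 18.500, 9.500°)
step 3: Δleader=(-10.000, 14.000, -35.000°), engaged; cmd=(-4.000, 20.500, -140.500°) → follower=(31.000, 39.000, -131.000°)

29.000 -8.000 46.000
35.000 18.500 9.500
35.000 18.500 9.500
31.000 39.000 -131.000


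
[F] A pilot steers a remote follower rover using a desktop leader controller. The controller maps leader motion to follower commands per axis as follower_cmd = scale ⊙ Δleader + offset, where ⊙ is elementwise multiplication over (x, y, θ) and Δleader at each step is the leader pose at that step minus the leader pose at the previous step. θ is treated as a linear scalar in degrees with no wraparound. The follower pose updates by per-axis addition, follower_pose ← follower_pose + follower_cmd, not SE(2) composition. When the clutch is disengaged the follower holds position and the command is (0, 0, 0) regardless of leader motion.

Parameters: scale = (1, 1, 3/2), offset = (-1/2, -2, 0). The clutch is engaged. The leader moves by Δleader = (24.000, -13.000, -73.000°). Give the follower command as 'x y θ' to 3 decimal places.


23.500 -15.000 -109.500

axis x: 1·24.000 + -1/2 = 23.500
axis y: 1·-13.000 + -2 = -15.000
axis θ: 3/2·-73.000 + 0 = -109.500


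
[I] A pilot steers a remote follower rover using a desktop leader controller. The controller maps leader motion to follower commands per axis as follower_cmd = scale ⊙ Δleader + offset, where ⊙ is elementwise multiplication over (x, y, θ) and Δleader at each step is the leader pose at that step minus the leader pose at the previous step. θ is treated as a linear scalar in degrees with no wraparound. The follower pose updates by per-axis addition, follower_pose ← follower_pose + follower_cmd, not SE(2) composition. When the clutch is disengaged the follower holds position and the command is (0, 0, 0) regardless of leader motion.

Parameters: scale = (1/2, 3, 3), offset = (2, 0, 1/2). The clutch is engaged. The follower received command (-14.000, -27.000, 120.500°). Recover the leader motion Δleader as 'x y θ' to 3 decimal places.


axis x: (-14.000 − 2) / (1/2) = -32.000
axis y: (-27.000 − 0) / (3) = -9.000
axis θ: (120.500 − 1/2) / (3) = 40.000

-32.000 -9.000 40.000


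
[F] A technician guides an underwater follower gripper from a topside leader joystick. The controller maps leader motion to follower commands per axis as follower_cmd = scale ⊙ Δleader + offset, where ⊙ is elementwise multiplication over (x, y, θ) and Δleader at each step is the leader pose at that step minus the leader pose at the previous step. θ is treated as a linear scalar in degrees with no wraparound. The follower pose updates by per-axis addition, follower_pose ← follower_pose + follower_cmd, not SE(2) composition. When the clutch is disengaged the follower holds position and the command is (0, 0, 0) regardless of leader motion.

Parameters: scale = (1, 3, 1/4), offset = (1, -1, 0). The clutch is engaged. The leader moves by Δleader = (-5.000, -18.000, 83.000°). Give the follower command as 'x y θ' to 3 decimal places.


-4.000 -55.000 20.750

axis x: 1·-5.000 + 1 = -4.000
axis y: 3·-18.000 + -1 = -55.000
axis θ: 1/4·83.000 + 0 = 20.750


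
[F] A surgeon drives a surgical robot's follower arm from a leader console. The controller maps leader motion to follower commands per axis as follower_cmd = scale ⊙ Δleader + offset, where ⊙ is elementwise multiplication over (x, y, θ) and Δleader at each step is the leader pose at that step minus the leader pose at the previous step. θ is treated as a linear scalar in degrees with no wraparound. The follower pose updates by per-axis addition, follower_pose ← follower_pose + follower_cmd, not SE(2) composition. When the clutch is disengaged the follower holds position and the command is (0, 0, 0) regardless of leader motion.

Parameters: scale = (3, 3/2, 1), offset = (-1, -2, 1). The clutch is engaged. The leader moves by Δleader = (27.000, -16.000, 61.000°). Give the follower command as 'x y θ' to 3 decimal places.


axis x: 3·27.000 + -1 = 80.000
axis y: 3/2·-16.000 + -2 = -26.000
axis θ: 1·61.000 + 1 = 62.000

80.000 -26.000 62.000


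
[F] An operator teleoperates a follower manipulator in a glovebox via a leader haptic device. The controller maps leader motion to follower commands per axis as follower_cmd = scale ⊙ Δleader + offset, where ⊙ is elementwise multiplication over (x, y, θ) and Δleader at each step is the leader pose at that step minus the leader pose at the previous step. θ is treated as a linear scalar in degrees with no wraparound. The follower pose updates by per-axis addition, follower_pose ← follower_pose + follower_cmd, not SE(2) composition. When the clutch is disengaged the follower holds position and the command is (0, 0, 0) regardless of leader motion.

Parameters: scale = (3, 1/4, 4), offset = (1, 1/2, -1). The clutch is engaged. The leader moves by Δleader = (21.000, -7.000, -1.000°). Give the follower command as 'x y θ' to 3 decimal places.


64.000 -1.250 -5.000

axis x: 3·21.000 + 1 = 64.000
axis y: 1/4·-7.000 + 1/2 = -1.250
axis θ: 4·-1.000 + -1 = -5.000


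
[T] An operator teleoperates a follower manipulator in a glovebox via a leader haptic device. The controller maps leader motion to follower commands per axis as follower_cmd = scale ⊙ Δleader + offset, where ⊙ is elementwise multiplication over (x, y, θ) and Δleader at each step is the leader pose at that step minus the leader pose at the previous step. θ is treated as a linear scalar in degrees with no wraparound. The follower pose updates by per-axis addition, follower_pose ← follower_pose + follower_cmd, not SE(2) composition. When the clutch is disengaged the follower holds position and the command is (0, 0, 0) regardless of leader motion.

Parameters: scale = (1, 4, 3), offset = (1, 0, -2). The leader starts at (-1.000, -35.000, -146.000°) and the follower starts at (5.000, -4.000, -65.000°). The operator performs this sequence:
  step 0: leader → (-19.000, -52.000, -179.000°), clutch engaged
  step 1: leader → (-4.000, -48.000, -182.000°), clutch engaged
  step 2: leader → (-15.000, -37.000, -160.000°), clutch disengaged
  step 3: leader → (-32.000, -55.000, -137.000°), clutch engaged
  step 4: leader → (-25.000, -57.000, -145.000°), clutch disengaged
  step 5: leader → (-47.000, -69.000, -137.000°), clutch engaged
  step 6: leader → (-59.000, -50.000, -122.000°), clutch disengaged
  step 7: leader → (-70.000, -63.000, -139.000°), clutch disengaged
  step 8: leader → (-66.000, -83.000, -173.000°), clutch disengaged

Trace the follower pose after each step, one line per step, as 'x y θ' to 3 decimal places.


step 0: Δleader=(-18.000, -17.000, -33.000°), engaged; cmd=(-17.000, -68.000, -101.000°) → follower=(-12.000, -72.000, -166.000°)
step 1: Δleader=(15.000, 4.000, -3.000°), engaged; cmd=(16.000, 16.000, -11.000°) → follower=(4.000, -56.000, -177.000°)
step 2: Δleader=(-11.000, 11.000, 22.000°), disengaged; cmd=(0,0,0) → follower holds at (4.000, -56.000, -177.000°)
step 3: Δleader=(-17.000, -18.000, 23.000°), engaged; cmd=(-16.000, -72.000, 67.000°) → follower=(-12.000, -128.000, -110.000°)
step 4: Δleader=(7.000, -2.000, -8.000°), disengaged; cmd=(0,0,0) → follower holds at (-12.000, -128.000, -110.000°)
step 5: Δleader=(-22.000, -12.000, 8.000°), engaged; cmd=(-21.000, -48.000, 22.000°) → follower=(-33.000, -176.000, -88.000°)
step 6: Δleader=(-12.000, 19.000, 15.000°), disengaged; cmd=(0,0,0) → follower holds at (-33.000, -176.000, -88.000°)
step 7: Δleader=(-11.000, -13.000, -17.000°), disengaged; cmd=(0,0,0) → follower holds at (-33.000, -176.000, -88.000°)
step 8: Δleader=(4.000, -20.000, -34.000°), disengaged; cmd=(0,0,0) → follower holds at (-33.000, -176.000, -88.000°)

-12.000 -72.000 -166.000
4.000 -56.000 -177.000
4.000 -56.000 -177.000
-12.000 -128.000 -110.000
-12.000 -128.000 -110.000
-33.000 -176.000 -88.000
-33.000 -176.000 -88.000
-33.000 -176.000 -88.000
-33.000 -176.000 -88.000


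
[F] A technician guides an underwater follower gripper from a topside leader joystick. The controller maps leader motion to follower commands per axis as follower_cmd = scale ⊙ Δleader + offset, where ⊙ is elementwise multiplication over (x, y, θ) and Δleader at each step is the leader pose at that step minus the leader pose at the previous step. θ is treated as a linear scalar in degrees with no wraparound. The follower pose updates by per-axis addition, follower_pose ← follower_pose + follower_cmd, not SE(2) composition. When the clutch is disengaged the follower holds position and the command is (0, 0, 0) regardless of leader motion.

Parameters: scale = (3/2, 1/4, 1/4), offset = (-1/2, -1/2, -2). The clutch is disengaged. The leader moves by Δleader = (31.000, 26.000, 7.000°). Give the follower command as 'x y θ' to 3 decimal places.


0.000 0.000 0.000

clutch disengaged → follower holds; cmd = (0, 0, 0)


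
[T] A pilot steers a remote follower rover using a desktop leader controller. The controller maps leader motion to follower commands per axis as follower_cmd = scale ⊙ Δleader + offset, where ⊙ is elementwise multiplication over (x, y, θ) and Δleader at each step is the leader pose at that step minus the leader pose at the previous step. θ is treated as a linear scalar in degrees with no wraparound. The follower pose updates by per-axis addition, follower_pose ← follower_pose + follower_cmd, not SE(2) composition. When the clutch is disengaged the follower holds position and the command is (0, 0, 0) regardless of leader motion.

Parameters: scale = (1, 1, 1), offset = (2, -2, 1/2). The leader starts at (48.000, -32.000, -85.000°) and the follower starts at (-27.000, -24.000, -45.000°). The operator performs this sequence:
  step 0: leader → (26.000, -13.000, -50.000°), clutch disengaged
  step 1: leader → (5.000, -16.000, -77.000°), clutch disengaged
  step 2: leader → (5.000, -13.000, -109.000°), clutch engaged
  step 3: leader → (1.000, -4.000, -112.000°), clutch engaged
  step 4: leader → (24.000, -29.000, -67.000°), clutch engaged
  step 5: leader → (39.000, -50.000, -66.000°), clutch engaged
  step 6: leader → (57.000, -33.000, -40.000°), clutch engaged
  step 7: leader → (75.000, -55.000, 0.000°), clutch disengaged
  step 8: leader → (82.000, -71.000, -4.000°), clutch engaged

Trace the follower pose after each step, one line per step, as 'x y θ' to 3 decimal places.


step 0: Δleader=(-22.000, 19.000, 35.000°), disengaged; cmd=(0,0,0) → follower holds at (-27.000, -24.000, -45.000°)
step 1: Δleader=(-21.000, -3.000, -27.000°), disengaged; cmd=(0,0,0) → follower holds at (-27.000, -24.000, -45.000°)
step 2: Δleader=(0.000, 3.000, -32.000°), engaged; cmd=(2.000, 1.000, -31.500°) → follower=(-25.000, -23.000, -76.500°)
step 3: Δleader=(-4.000, 9.000, -3.000°), engaged; cmd=(-2.000, 7.000, -2.500°) → follower=(-27.000, -16.000, -79.000°)
step 4: Δleader=(23.000, -25.000, 45.000°), engaged; cmd=(25.000, -27.000, 45.500°) → follower=(-2.000, -43.000, -33.500°)
step 5: Δleader=(15.000, -21.000, 1.000°), engaged; cmd=(17.000, -23.000, 1.500°) → follower=(15.000, -66.000, -32.000°)
step 6: Δleader=(18.000, 17.000, 26.000°), engaged; cmd=(20.000, 15.000, 26.500°) → follower=(35.000, -51.000, -5.500°)
step 7: Δleader=(18.000, -22.000, 40.000°), disengaged; cmd=(0,0,0) → follower holds at (35.000, -51.000, -5.500°)
step 8: Δleader=(7.000, -16.000, -4.000°), engaged; cmd=(9.000, -18.000, -3.500°) → follower=(44.000, -69.000, -9.000°)

-27.000 -24.000 -45.000
-27.000 -24.000 -45.000
-25.000 -23.000 -76.500
-27.000 -16.000 -79.000
-2.000 -43.000 -33.500
15.000 -66.000 -32.000
35.000 -51.000 -5.500
35.000 -51.000 -5.500
44.000 -69.000 -9.000
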